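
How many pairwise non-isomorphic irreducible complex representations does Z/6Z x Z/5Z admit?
30

Working: The number of irreducible complex representations of a finite group equals its number of conjugacy classes. Z/6Z x Z/5Z is abelian of order 30, so every element is its own conjugacy class: 30 classes, so Z/6Z x Z/5Z (order 30) has exactly 30 irreducible complex representations.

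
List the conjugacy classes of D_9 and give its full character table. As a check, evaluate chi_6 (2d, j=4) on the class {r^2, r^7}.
Conjugacy classes: {e} of size 1, {r^1, r^8} of size 2, {r^2, r^7} of size 2, {r^3, r^6} of size 2, {r^4, r^5} of size 2, {s, sr, ..., sr^8} of size 9.
Character table:
  irrep \ class              {e} (size 1)  {r^1, r^8} (size 2)  {r^2, r^7} (size 2)  {r^3, r^6} (size 2)  {r^4, r^5} (size 2)  {s, sr, ..., sr^8} (size 9)
  chi_1 (triv)               1             1                    1                    1                    1                    1                          
  chi_2 (sign: r->1, s->-1)  1             1                    1                    1                    1                    -1                         
  chi_3 (2d, j=1)            2             2*cos(2*pi/9)        2*cos(4*pi/9)        -1                   -2*cos(pi/9)         0                          
  chi_4 (2d, j=2)            2             2*cos(4*pi/9)        -2*cos(pi/9)         -1                   2*cos(2*pi/9)        0                          
  chi_5 (2d, j=3)            2             -1                   -1                   2                    -1                   0                          
  chi_6 (2d, j=4)            2             -2*cos(pi/9)         2*cos(2*pi/9)        -1                   2*cos(4*pi/9)        0                          

Spot check: chi_6 (2d, j=4) on {r^2, r^7} = 2*cos(2*pi/9).

Derivation: D_9 has order 2*9 = 18 with 6 conjugacy classes, hence 6 irreducibles. Sum of squared dims 1 + 1 + 4 + 4 + 4 + 4 = 18 = |G|. Linear characters come from the abelianisation; the 2-dimensional irreps have character r^k -> 2*cos(2*pi*j*k/9), reflections -> 0.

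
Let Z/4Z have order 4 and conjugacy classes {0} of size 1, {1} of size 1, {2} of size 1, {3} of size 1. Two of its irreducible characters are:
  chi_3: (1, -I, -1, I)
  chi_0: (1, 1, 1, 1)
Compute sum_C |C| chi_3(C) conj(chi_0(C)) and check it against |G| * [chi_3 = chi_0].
Sum = 0; so <chi_3, chi_0> = 0 (distinct irreducibles are orthogonal).

Working: Compute term by term over conjugacy classes (|C| * chi_3(C) * conj(chi_0(C))):
  1*(1)*conj(1) + 1*(-I)*conj(1) + 1*(-1)*conj(1) + 1*(I)*conj(1)
  = (1) + (-I) + (-1) + (I)
  = 0.
(Exp terms are combined using exp(i*s)*conj(exp(i*t)) = exp(i*(s-t)), and sums of them are collapsed using the identity that for every m > 1 the m distinct m-th roots of unity sum to 0, e.g. 1 + exp(2*I*pi/3) + exp(-2*I*pi/3) = 0.)
Dividing by |G| = 4 gives 0/4 = 0, matching the row-orthogonality relation <chi_3, chi_0> = [chi_3 = chi_0].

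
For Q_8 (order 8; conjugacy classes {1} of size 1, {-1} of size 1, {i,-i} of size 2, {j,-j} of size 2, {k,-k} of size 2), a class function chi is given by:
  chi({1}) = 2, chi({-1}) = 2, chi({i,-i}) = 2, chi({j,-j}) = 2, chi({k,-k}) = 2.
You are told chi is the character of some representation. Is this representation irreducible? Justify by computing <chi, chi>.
Not irreducible (reducible): <chi, chi> = 4 > 1.

Derivation: <chi, chi> = (1/|G|) sum_C |C| * |chi(C)|^2 = (1/8)[1*|2|^2 + 1*|2|^2 + 2*|2|^2 + 2*|2|^2 + 2*|2|^2]
  = (1/8)[(4) + (4) + (8) + (8) + (8)] = 32/8 = 4.
A character is irreducible iff <chi, chi> = 1, so this representation is reducible.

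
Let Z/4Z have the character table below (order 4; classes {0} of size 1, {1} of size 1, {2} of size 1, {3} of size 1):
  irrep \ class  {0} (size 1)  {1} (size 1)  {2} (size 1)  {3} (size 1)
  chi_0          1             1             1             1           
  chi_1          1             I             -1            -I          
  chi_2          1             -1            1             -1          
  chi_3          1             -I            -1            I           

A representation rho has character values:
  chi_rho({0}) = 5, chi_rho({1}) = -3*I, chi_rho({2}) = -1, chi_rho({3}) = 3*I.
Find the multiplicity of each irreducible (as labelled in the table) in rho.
Multiplicities: chi_0: 1, chi_1: 0, chi_2: 1, chi_3: 3.

Details: Use <chi_rho, chi> = (1/|G|) sum_C |C| * chi_rho(C) * conj(chi(C)) with |G| = 4 for each irreducible chi in the table:
  <chi_rho, chi_0> = (1/4)[1*(5)*conj(1) + 1*(-3*I)*conj(1) + 1*(-1)*conj(1) + 1*(3*I)*conj(1)]
      = (1/4)[(5) + (-3*I) + (-1) + (3*I)] = 4/4 = 1
  <chi_rho, chi_1> = (1/4)[1*(5)*conj(1) + 1*(-3*I)*conj(I) + 1*(-1)*conj(-1) + 1*(3*I)*conj(-I)]
      = (1/4)[(5) + (-3) + (1) + (-3)] = 0/4 = 0
  <chi_rho, chi_2> = (1/4)[1*(5)*conj(1) + 1*(-3*I)*conj(-1) + 1*(-1)*conj(1) + 1*(3*I)*conj(-1)]
      = (1/4)[(5) + (3*I) + (-1) + (-3*I)] = 4/4 = 1
  <chi_rho, chi_3> = (1/4)[1*(5)*conj(1) + 1*(-3*I)*conj(-I) + 1*(-1)*conj(-1) + 1*(3*I)*conj(I)]
      = (1/4)[(5) + (3) + (1) + (3)] = 12/4 = 3
(Exp terms are combined using exp(i*s)*conj(exp(i*t)) = exp(i*(s-t)), and sums of them are collapsed using the identity that for every m > 1 the m distinct m-th roots of unity sum to 0, e.g. 1 + exp(2*I*pi/3) + exp(-2*I*pi/3) = 0.)
Dimension check: dim(rho) = sum (mult * dim) = 1*1 + 0*1 + 1*1 + 3*1 = 5 = chi_rho(e) = 5.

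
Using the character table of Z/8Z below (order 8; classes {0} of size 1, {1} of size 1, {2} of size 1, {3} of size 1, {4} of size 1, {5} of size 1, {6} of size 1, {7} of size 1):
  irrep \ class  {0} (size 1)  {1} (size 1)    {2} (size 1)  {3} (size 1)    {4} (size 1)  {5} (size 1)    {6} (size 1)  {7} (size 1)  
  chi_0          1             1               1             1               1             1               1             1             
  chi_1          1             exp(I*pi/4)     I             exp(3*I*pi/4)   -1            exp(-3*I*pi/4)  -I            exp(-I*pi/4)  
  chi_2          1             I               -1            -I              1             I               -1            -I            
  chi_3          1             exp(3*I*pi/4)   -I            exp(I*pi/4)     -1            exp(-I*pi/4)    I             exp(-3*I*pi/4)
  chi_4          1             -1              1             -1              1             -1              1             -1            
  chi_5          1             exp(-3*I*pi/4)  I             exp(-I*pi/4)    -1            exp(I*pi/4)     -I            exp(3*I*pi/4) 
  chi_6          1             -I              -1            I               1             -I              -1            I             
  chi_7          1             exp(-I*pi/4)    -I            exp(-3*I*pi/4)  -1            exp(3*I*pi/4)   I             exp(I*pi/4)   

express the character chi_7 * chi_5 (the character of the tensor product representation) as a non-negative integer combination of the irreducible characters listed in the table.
chi_7 tensor chi_5 = chi_4 (all other irreducibles have multiplicity 0).

The character of a tensor product is the pointwise product (chi_7 * chi_5)(C) = chi_7(C) * chi_5(C):
  {0}: (1)*(1), {1}: (exp(-I*pi/4))*(exp(-3*I*pi/4)), {2}: (-I)*(I), {3}: (exp(-3*I*pi/4))*(exp(-I*pi/4)), {4}: (-1)*(-1), {5}: (exp(3*I*pi/4))*(exp(I*pi/4)), {6}: (I)*(-I), {7}: (exp(I*pi/4))*(exp(3*I*pi/4))
so (chi_7 * chi_5) takes values
  {0} -> 1, {1} -> -1, {2} -> 1, {3} -> -1, {4} -> 1, {5} -> -1, {6} -> 1, {7} -> -1.
Now take the inner product of this character with each irreducible chi from the table, <chi_7*chi_5, chi> = (1/8) sum_C |C| (chi_7*chi_5)(C) conj(chi(C)):
  <chi_7*chi_5, chi_0> = (1/8)[1*(1)*conj(1) + 1*(-1)*conj(1) + 1*(1)*conj(1) + 1*(-1)*conj(1) + 1*(1)*conj(1) + 1*(-1)*conj(1) + 1*(1)*conj(1) + 1*(-1)*conj(1)]
      = (1/8)[(1) + (-1) + (1) + (-1) + (1) + (-1) + (1) + (-1)] = 0/8 = 0
  <chi_7*chi_5, chi_1> = (1/8)[1*(1)*conj(1) + 1*(-1)*conj(exp(I*pi/4)) + 1*(1)*conj(I) + 1*(-1)*conj(exp(3*I*pi/4)) + 1*(1)*conj(-1) + 1*(-1)*conj(exp(-3*I*pi/4)) + 1*(1)*conj(-I) + 1*(-1)*conj(exp(-I*pi/4))]
      = (1/8)[(1) + (-exp(-I*pi/4)) + (-I) + (-exp(-3*I*pi/4)) + (-1) + (-exp(3*I*pi/4)) + (I) + (-exp(I*pi/4))] = 0/8 = 0
  <chi_7*chi_5, chi_2> = (1/8)[1*(1)*conj(1) + 1*(-1)*conj(I) + 1*(1)*conj(-1) + 1*(-1)*conj(-I) + 1*(1)*conj(1) + 1*(-1)*conj(I) + 1*(1)*conj(-1) + 1*(-1)*conj(-I)]
      = (1/8)[(1) + (I) + (-1) + (-I) + (1) + (I) + (-1) + (-I)] = 0/8 = 0
  <chi_7*chi_5, chi_3> = (1/8)[1*(1)*conj(1) + 1*(-1)*conj(exp(3*I*pi/4)) + 1*(1)*conj(-I) + 1*(-1)*conj(exp(I*pi/4)) + 1*(1)*conj(-1) + 1*(-1)*conj(exp(-I*pi/4)) + 1*(1)*conj(I) + 1*(-1)*conj(exp(-3*I*pi/4))]
      = (1/8)[(1) + (-exp(-3*I*pi/4)) + (I) + (-exp(-I*pi/4)) + (-1) + (-exp(I*pi/4)) + (-I) + (-exp(3*I*pi/4))] = 0/8 = 0
  <chi_7*chi_5, chi_4> = (1/8)[1*(1)*conj(1) + 1*(-1)*conj(-1) + 1*(1)*conj(1) + 1*(-1)*conj(-1) + 1*(1)*conj(1) + 1*(-1)*conj(-1) + 1*(1)*conj(1) + 1*(-1)*conj(-1)]
      = (1/8)[(1) + (1) + (1) + (1) + (1) + (1) + (1) + (1)] = 8/8 = 1
  <chi_7*chi_5, chi_5> = (1/8)[1*(1)*conj(1) + 1*(-1)*conj(exp(-3*I*pi/4)) + 1*(1)*conj(I) + 1*(-1)*conj(exp(-I*pi/4)) + 1*(1)*conj(-1) + 1*(-1)*conj(exp(I*pi/4)) + 1*(1)*conj(-I) + 1*(-1)*conj(exp(3*I*pi/4))]
      = (1/8)[(1) + (-exp(3*I*pi/4)) + (-I) + (-exp(I*pi/4)) + (-1) + (-exp(-I*pi/4)) + (I) + (-exp(-3*I*pi/4))] = 0/8 = 0
  <chi_7*chi_5, chi_6> = (1/8)[1*(1)*conj(1) + 1*(-1)*conj(-I) + 1*(1)*conj(-1) + 1*(-1)*conj(I) + 1*(1)*conj(1) + 1*(-1)*conj(-I) + 1*(1)*conj(-1) + 1*(-1)*conj(I)]
      = (1/8)[(1) + (-I) + (-1) + (I) + (1) + (-I) + (-1) + (I)] = 0/8 = 0
  <chi_7*chi_5, chi_7> = (1/8)[1*(1)*conj(1) + 1*(-1)*conj(exp(-I*pi/4)) + 1*(1)*conj(-I) + 1*(-1)*conj(exp(-3*I*pi/4)) + 1*(1)*conj(-1) + 1*(-1)*conj(exp(3*I*pi/4)) + 1*(1)*conj(I) + 1*(-1)*conj(exp(I*pi/4))]
      = (1/8)[(1) + (-exp(I*pi/4)) + (I) + (-exp(3*I*pi/4)) + (-1) + (-exp(-3*I*pi/4)) + (-I) + (-exp(-I*pi/4))] = 0/8 = 0
(Exp terms are combined using exp(i*s)*conj(exp(i*t)) = exp(i*(s-t)), and sums of them are collapsed using the identity that for every m > 1 the m distinct m-th roots of unity sum to 0, e.g. 1 + exp(2*I*pi/3) + exp(-2*I*pi/3) = 0.)
Hence the multiplicities are chi_4: 1. Dimension check: dim(chi_7)*dim(chi_5) = 1*1 = 1 and sum (mult * dim) = 1*1 = 1.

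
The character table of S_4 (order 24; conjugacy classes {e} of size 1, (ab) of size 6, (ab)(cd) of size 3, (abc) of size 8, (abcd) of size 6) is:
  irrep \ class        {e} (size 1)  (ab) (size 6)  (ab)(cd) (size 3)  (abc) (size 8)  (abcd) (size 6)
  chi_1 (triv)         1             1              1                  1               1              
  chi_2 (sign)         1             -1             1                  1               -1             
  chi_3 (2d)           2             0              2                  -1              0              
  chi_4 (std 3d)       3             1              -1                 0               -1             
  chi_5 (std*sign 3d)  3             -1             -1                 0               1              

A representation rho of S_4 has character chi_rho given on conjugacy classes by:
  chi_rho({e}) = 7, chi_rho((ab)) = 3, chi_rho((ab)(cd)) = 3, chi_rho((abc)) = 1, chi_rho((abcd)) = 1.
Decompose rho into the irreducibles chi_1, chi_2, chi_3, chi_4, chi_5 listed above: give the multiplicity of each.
Multiplicities: chi_1: 2, chi_2: 0, chi_3: 1, chi_4: 1, chi_5: 0.

Proof sketch: Use <chi_rho, chi> = (1/|G|) sum_C |C| * chi_rho(C) * conj(chi(C)) with |G| = 24 for each irreducible chi in the table:
  <chi_rho, chi_1> = (1/24)[1*(7)*conj(1) + 6*(3)*conj(1) + 3*(3)*conj(1) + 8*(1)*conj(1) + 6*(1)*conj(1)]
      = (1/24)[(7) + (18) + (9) + (8) + (6)] = 48/24 = 2
  <chi_rho, chi_2> = (1/24)[1*(7)*conj(1) + 6*(3)*conj(-1) + 3*(3)*conj(1) + 8*(1)*conj(1) + 6*(1)*conj(-1)]
      = (1/24)[(7) + (-18) + (9) + (8) + (-6)] = 0/24 = 0
  <chi_rho, chi_3> = (1/24)[1*(7)*conj(2) + 6*(3)*conj(0) + 3*(3)*conj(2) + 8*(1)*conj(-1) + 6*(1)*conj(0)]
      = (1/24)[(14) + (0) + (18) + (-8) + (0)] = 24/24 = 1
  <chi_rho, chi_4> = (1/24)[1*(7)*conj(3) + 6*(3)*conj(1) + 3*(3)*conj(-1) + 8*(1)*conj(0) + 6*(1)*conj(-1)]
      = (1/24)[(21) + (18) + (-9) + (0) + (-6)] = 24/24 = 1
  <chi_rho, chi_5> = (1/24)[1*(7)*conj(3) + 6*(3)*conj(-1) + 3*(3)*conj(-1) + 8*(1)*conj(0) + 6*(1)*conj(1)]
      = (1/24)[(21) + (-18) + (-9) + (0) + (6)] = 0/24 = 0
Dimension check: dim(rho) = sum (mult * dim) = 2*1 + 0*1 + 1*2 + 1*3 + 0*3 = 7 = chi_rho(e) = 7.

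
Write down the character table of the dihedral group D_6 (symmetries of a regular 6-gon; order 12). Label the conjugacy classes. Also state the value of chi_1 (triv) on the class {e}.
Conjugacy classes: {e} of size 1, {r^3} of size 1, {r^1, r^5} of size 2, {r^2, r^4} of size 2, {s, sr^2, ...} of size 3, {sr, sr^3, ...} of size 3.
Character table:
  irrep \ class              {e} (size 1)  {r^3} (size 1)  {r^1, r^5} (size 2)  {r^2, r^4} (size 2)  {s, sr^2, ...} (size 3)  {sr, sr^3, ...} (size 3)
  chi_1 (triv)               1             1               1                    1                    1                        1                       
  chi_2 (sign: r->1, s->-1)  1             1               1                    1                    -1                       -1                      
  chi_3 (r->-1, s->1)        1             -1              -1                   1                    1                        -1                      
  chi_4 (r->-1, s->-1)       1             -1              -1                   1                    -1                       1                       
  chi_5 (2d, j=1)            2             -2              1                    -1                   0                        0                       
  chi_6 (2d, j=2)            2             2               -1                   -1                   0                        0                       

Spot check: chi_1 (triv) on {e} = 1.

D_6 has order 2*6 = 12 with 6 conjugacy classes, hence 6 irreducibles. Sum of squared dims 1 + 1 + 1 + 1 + 4 + 4 = 12 = |G|. Linear characters come from the abelianisation; the 2-dimensional irreps have character r^k -> 2*cos(2*pi*j*k/6), reflections -> 0.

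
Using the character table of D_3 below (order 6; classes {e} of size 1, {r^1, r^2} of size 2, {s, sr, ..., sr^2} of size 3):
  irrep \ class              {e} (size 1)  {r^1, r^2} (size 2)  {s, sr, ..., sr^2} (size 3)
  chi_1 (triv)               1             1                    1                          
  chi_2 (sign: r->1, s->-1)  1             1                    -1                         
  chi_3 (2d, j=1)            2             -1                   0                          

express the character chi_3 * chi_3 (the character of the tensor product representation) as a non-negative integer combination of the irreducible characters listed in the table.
chi_3 tensor chi_3 = chi_1 + chi_2 + chi_3 (all other irreducibles have multiplicity 0).

Solution. The character of a tensor product is the pointwise product (chi_3 * chi_3)(C) = chi_3(C) * chi_3(C):
  {e}: (2)*(2), {r^1, r^2}: (-1)*(-1), {s, sr, ..., sr^2}: (0)*(0)
so (chi_3 * chi_3) takes values
  {e} -> 4, {r^1, r^2} -> 1, {s, sr, ..., sr^2} -> 0.
Now take the inner product of this character with each irreducible chi from the table, <chi_3*chi_3, chi> = (1/6) sum_C |C| (chi_3*chi_3)(C) conj(chi(C)):
  <chi_3*chi_3, chi_1> = (1/6)[1*(4)*conj(1) + 2*(1)*conj(1) + 3*(0)*conj(1)]
      = (1/6)[(4) + (2) + (0)] = 6/6 = 1
  <chi_3*chi_3, chi_2> = (1/6)[1*(4)*conj(1) + 2*(1)*conj(1) + 3*(0)*conj(-1)]
      = (1/6)[(4) + (2) + (0)] = 6/6 = 1
  <chi_3*chi_3, chi_3> = (1/6)[1*(4)*conj(2) + 2*(1)*conj(-1) + 3*(0)*conj(0)]
      = (1/6)[(8) + (-2) + (0)] = 6/6 = 1
Hence the multiplicities are chi_1: 1, chi_2: 1, chi_3: 1. Dimension check: dim(chi_3)*dim(chi_3) = 2*2 = 4 and sum (mult * dim) = 1*1 + 1*1 + 1*2 = 4.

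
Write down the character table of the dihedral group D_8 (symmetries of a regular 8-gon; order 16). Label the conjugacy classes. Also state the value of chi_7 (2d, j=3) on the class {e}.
Conjugacy classes: {e} of size 1, {r^4} of size 1, {r^1, r^7} of size 2, {r^2, r^6} of size 2, {r^3, r^5} of size 2, {s, sr^2, ...} of size 4, {sr, sr^3, ...} of size 4.
Character table:
  irrep \ class              {e} (size 1)  {r^4} (size 1)  {r^1, r^7} (size 2)  {r^2, r^6} (size 2)  {r^3, r^5} (size 2)  {s, sr^2, ...} (size 4)  {sr, sr^3, ...} (size 4)
  chi_1 (triv)               1             1               1                    1                    1                    1                        1                       
  chi_2 (sign: r->1, s->-1)  1             1               1                    1                    1                    -1                       -1                      
  chi_3 (r->-1, s->1)        1             1               -1                   1                    -1                   1                        -1                      
  chi_4 (r->-1, s->-1)       1             1               -1                   1                    -1                   -1                       1                       
  chi_5 (2d, j=1)            2             -2              sqrt(2)              0                    -sqrt(2)             0                        0                       
  chi_6 (2d, j=2)            2             2               0                    -2                   0                    0                        0                       
  chi_7 (2d, j=3)            2             -2              -sqrt(2)             0                    sqrt(2)              0                        0                       

Spot check: chi_7 (2d, j=3) on {e} = 2.

Solution. D_8 has order 2*8 = 16 with 7 conjugacy classes, hence 7 irreducibles. Sum of squared dims 1 + 1 + 1 + 1 + 4 + 4 + 4 = 16 = |G|. Linear characters come from the abelianisation; the 2-dimensional irreps have character r^k -> 2*cos(2*pi*j*k/8), reflections -> 0.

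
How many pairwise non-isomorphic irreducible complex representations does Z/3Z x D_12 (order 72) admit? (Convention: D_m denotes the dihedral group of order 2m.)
27

Proof sketch: The number of irreducible complex representations of a finite group equals its number of conjugacy classes. For a direct product, #classes(G x H) = #classes(G) * #classes(H). Z/3Z has 3 classes (abelian), D_12 has 9 classes, so 3 * 9 = 27, so Z/3Z x D_12 (order 72) has exactly 27 irreducible complex representations.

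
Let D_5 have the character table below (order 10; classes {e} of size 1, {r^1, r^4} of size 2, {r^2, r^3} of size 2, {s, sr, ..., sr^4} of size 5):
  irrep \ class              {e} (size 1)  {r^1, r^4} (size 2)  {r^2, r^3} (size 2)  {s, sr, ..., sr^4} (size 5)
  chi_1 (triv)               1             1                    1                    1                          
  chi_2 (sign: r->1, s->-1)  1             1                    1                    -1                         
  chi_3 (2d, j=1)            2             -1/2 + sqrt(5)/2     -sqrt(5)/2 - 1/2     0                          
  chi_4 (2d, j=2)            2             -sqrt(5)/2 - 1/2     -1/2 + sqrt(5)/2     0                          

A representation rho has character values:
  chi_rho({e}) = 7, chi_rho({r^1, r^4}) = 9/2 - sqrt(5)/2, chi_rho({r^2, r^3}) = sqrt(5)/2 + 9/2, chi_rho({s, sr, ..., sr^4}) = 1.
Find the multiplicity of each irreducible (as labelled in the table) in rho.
Multiplicities: chi_1: 3, chi_2: 2, chi_3: 0, chi_4: 1.

Justification: Use <chi_rho, chi> = (1/|G|) sum_C |C| * chi_rho(C) * conj(chi(C)) with |G| = 10 for each irreducible chi in the table:
  <chi_rho, chi_1> = (1/10)[1*(7)*conj(1) + 2*(9/2 - sqrt(5)/2)*conj(1) + 2*(sqrt(5)/2 + 9/2)*conj(1) + 5*(1)*conj(1)]
      = (1/10)[(7) + (9 - sqrt(5)) + (sqrt(5) + 9) + (5)] = 30/10 = 3
  <chi_rho, chi_2> = (1/10)[1*(7)*conj(1) + 2*(9/2 - sqrt(5)/2)*conj(1) + 2*(sqrt(5)/2 + 9/2)*conj(1) + 5*(1)*conj(-1)]
      = (1/10)[(7) + (9 - sqrt(5)) + (sqrt(5) + 9) + (-5)] = 20/10 = 2
  <chi_rho, chi_3> = (1/10)[1*(7)*conj(2) + 2*(9/2 - sqrt(5)/2)*conj(-1/2 + sqrt(5)/2) + 2*(sqrt(5)/2 + 9/2)*conj(-sqrt(5)/2 - 1/2) + 5*(1)*conj(0)]
      = (1/10)[(14) + (-7 + 5*sqrt(5)) + (-5*sqrt(5) - 7) + (0)] = 0/10 = 0
  <chi_rho, chi_4> = (1/10)[1*(7)*conj(2) + 2*(9/2 - sqrt(5)/2)*conj(-sqrt(5)/2 - 1/2) + 2*(sqrt(5)/2 + 9/2)*conj(-1/2 + sqrt(5)/2) + 5*(1)*conj(0)]
      = (1/10)[(14) + (-4*sqrt(5) - 2) + (-2 + 4*sqrt(5)) + (0)] = 10/10 = 1
Dimension check: dim(rho) = sum (mult * dim) = 3*1 + 2*1 + 0*2 + 1*2 = 7 = chi_rho(e) = 7.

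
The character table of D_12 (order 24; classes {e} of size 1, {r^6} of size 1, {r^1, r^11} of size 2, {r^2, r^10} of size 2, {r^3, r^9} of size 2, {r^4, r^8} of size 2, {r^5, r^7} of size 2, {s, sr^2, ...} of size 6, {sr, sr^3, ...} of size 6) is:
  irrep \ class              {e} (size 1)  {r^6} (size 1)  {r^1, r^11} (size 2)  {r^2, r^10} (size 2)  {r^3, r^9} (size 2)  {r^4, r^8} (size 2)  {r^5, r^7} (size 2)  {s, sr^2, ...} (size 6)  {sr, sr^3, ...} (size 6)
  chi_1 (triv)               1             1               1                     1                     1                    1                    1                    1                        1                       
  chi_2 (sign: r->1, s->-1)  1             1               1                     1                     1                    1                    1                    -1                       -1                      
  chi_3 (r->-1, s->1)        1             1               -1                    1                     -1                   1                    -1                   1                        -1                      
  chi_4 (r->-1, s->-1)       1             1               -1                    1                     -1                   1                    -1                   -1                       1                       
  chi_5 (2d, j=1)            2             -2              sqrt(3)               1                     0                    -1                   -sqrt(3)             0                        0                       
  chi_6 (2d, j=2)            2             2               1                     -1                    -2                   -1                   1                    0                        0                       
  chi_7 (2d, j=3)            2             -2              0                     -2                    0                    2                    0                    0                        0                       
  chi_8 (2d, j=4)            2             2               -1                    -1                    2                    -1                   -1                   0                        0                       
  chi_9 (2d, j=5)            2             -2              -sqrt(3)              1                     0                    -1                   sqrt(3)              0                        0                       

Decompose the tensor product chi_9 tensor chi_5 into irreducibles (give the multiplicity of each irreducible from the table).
chi_9 tensor chi_5 = chi_3 + chi_4 + chi_8 (all other irreducibles have multiplicity 0).

Justification: The character of a tensor product is the pointwise product (chi_9 * chi_5)(C) = chi_9(C) * chi_5(C):
  {e}: (2)*(2), {r^6}: (-2)*(-2), {r^1, r^11}: (-sqrt(3))*(sqrt(3)), {r^2, r^10}: (1)*(1), {r^3, r^9}: (0)*(0), {r^4, r^8}: (-1)*(-1), {r^5, r^7}: (sqrt(3))*(-sqrt(3)), {s, sr^2, ...}: (0)*(0), {sr, sr^3, ...}: (0)*(0)
so (chi_9 * chi_5) takes values
  {e} -> 4, {r^6} -> 4, {r^1, r^11} -> -3, {r^2, r^10} -> 1, {r^3, r^9} -> 0, {r^4, r^8} -> 1, {r^5, r^7} -> -3, {s, sr^2, ...} -> 0, {sr, sr^3, ...} -> 0.
Now take the inner product of this character with each irreducible chi from the table, <chi_9*chi_5, chi> = (1/24) sum_C |C| (chi_9*chi_5)(C) conj(chi(C)):
  <chi_9*chi_5, chi_1> = (1/24)[1*(4)*conj(1) + 1*(4)*conj(1) + 2*(-3)*conj(1) + 2*(1)*conj(1) + 2*(0)*conj(1) + 2*(1)*conj(1) + 2*(-3)*conj(1) + 6*(0)*conj(1) + 6*(0)*conj(1)]
      = (1/24)[(4) + (4) + (-6) + (2) + (0) + (2) + (-6) + (0) + (0)] = 0/24 = 0
  <chi_9*chi_5, chi_2> = (1/24)[1*(4)*conj(1) + 1*(4)*conj(1) + 2*(-3)*conj(1) + 2*(1)*conj(1) + 2*(0)*conj(1) + 2*(1)*conj(1) + 2*(-3)*conj(1) + 6*(0)*conj(-1) + 6*(0)*conj(-1)]
      = (1/24)[(4) + (4) + (-6) + (2) + (0) + (2) + (-6) + (0) + (0)] = 0/24 = 0
  <chi_9*chi_5, chi_3> = (1/24)[1*(4)*conj(1) + 1*(4)*conj(1) + 2*(-3)*conj(-1) + 2*(1)*conj(1) + 2*(0)*conj(-1) + 2*(1)*conj(1) + 2*(-3)*conj(-1) + 6*(0)*conj(1) + 6*(0)*conj(-1)]
      = (1/24)[(4) + (4) + (6) + (2) + (0) + (2) + (6) + (0) + (0)] = 24/24 = 1
  <chi_9*chi_5, chi_4> = (1/24)[1*(4)*conj(1) + 1*(4)*conj(1) + 2*(-3)*conj(-1) + 2*(1)*conj(1) + 2*(0)*conj(-1) + 2*(1)*conj(1) + 2*(-3)*conj(-1) + 6*(0)*conj(-1) + 6*(0)*conj(1)]
      = (1/24)[(4) + (4) + (6) + (2) + (0) + (2) + (6) + (0) + (0)] = 24/24 = 1
  <chi_9*chi_5, chi_5> = (1/24)[1*(4)*conj(2) + 1*(4)*conj(-2) + 2*(-3)*conj(sqrt(3)) + 2*(1)*conj(1) + 2*(0)*conj(0) + 2*(1)*conj(-1) + 2*(-3)*conj(-sqrt(3)) + 6*(0)*conj(0) + 6*(0)*conj(0)]
      = (1/24)[(8) + (-8) + (-6*sqrt(3)) + (2) + (0) + (-2) + (6*sqrt(3)) + (0) + (0)] = 0/24 = 0
  <chi_9*chi_5, chi_6> = (1/24)[1*(4)*conj(2) + 1*(4)*conj(2) + 2*(-3)*conj(1) + 2*(1)*conj(-1) + 2*(0)*conj(-2) + 2*(1)*conj(-1) + 2*(-3)*conj(1) + 6*(0)*conj(0) + 6*(0)*conj(0)]
      = (1/24)[(8) + (8) + (-6) + (-2) + (0) + (-2) + (-6) + (0) + (0)] = 0/24 = 0
  <chi_9*chi_5, chi_7> = (1/24)[1*(4)*conj(2) + 1*(4)*conj(-2) + 2*(-3)*conj(0) + 2*(1)*conj(-2) + 2*(0)*conj(0) + 2*(1)*conj(2) + 2*(-3)*conj(0) + 6*(0)*conj(0) + 6*(0)*conj(0)]
      = (1/24)[(8) + (-8) + (0) + (-4) + (0) + (4) + (0) + (0) + (0)] = 0/24 = 0
  <chi_9*chi_5, chi_8> = (1/24)[1*(4)*conj(2) + 1*(4)*conj(2) + 2*(-3)*conj(-1) + 2*(1)*conj(-1) + 2*(0)*conj(2) + 2*(1)*conj(-1) + 2*(-3)*conj(-1) + 6*(0)*conj(0) + 6*(0)*conj(0)]
      = (1/24)[(8) + (8) + (6) + (-2) + (0) + (-2) + (6) + (0) + (0)] = 24/24 = 1
  <chi_9*chi_5, chi_9> = (1/24)[1*(4)*conj(2) + 1*(4)*conj(-2) + 2*(-3)*conj(-sqrt(3)) + 2*(1)*conj(1) + 2*(0)*conj(0) + 2*(1)*conj(-1) + 2*(-3)*conj(sqrt(3)) + 6*(0)*conj(0) + 6*(0)*conj(0)]
      = (1/24)[(8) + (-8) + (6*sqrt(3)) + (2) + (0) + (-2) + (-6*sqrt(3)) + (0) + (0)] = 0/24 = 0
Hence the multiplicities are chi_3: 1, chi_4: 1, chi_8: 1. Dimension check: dim(chi_9)*dim(chi_5) = 2*2 = 4 and sum (mult * dim) = 1*1 + 1*1 + 1*2 = 4.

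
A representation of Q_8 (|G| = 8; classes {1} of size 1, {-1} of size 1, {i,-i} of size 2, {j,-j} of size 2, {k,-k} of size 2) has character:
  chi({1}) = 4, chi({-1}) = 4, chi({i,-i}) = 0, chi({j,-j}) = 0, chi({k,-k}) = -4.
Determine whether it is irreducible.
Not irreducible (reducible): <chi, chi> = 8 > 1.

Justification: <chi, chi> = (1/|G|) sum_C |C| * |chi(C)|^2 = (1/8)[1*|4|^2 + 1*|4|^2 + 2*|0|^2 + 2*|0|^2 + 2*|-4|^2]
  = (1/8)[(16) + (16) + (0) + (0) + (32)] = 64/8 = 8.
A character is irreducible iff <chi, chi> = 1, so this representation is reducible.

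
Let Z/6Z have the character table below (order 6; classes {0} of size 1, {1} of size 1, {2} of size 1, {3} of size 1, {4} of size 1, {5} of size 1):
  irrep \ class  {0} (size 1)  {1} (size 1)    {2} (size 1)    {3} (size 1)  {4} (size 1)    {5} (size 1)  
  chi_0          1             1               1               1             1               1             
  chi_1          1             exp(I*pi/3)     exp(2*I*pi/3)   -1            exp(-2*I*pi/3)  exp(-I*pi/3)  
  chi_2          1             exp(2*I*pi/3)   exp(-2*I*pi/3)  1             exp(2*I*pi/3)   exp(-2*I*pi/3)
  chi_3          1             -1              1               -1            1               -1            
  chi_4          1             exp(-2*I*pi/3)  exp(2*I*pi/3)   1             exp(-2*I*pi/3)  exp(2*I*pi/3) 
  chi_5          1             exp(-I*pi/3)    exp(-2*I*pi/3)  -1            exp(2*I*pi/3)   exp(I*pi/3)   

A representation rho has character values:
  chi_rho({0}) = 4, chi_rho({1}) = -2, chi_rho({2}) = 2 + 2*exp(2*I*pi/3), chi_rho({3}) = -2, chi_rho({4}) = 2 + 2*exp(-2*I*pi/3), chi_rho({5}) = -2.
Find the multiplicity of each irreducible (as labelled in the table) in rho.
Multiplicities: chi_0: 0, chi_1: 1, chi_2: 0, chi_3: 2, chi_4: 1, chi_5: 0.

Derivation: Use <chi_rho, chi> = (1/|G|) sum_C |C| * chi_rho(C) * conj(chi(C)) with |G| = 6 for each irreducible chi in the table:
  <chi_rho, chi_0> = (1/6)[1*(4)*conj(1) + 1*(-2)*conj(1) + 1*(2 + 2*exp(2*I*pi/3))*conj(1) + 1*(-2)*conj(1) + 1*(2 + 2*exp(-2*I*pi/3))*conj(1) + 1*(-2)*conj(1)]
      = (1/6)[(4) + (-2) + (2 + 2*exp(2*I*pi/3)) + (-2) + (2 + 2*exp(-2*I*pi/3)) + (-2)] = 0/6 = 0
  <chi_rho, chi_1> = (1/6)[1*(4)*conj(1) + 1*(-2)*conj(exp(I*pi/3)) + 1*(2 + 2*exp(2*I*pi/3))*conj(exp(2*I*pi/3)) + 1*(-2)*conj(-1) + 1*(2 + 2*exp(-2*I*pi/3))*conj(exp(-2*I*pi/3)) + 1*(-2)*conj(exp(-I*pi/3))]
      = (1/6)[(4) + (-2*exp(-I*pi/3)) + (2 + 2*exp(-2*I*pi/3)) + (2) + (2 + 2*exp(2*I*pi/3)) + (-2*exp(I*pi/3))] = 6/6 = 1
  <chi_rho, chi_2> = (1/6)[1*(4)*conj(1) + 1*(-2)*conj(exp(2*I*pi/3)) + 1*(2 + 2*exp(2*I*pi/3))*conj(exp(-2*I*pi/3)) + 1*(-2)*conj(1) + 1*(2 + 2*exp(-2*I*pi/3))*conj(exp(2*I*pi/3)) + 1*(-2)*conj(exp(-2*I*pi/3))]
      = (1/6)[(4) + (exp(-I*pi/3) + exp(2*I*pi/3) - 2*exp(-2*I*pi/3)) + (-2) + (-2) + (-2) + (-2*exp(2*I*pi/3) + exp(-2*I*pi/3) + exp(I*pi/3))] = 0/6 = 0
  <chi_rho, chi_3> = (1/6)[1*(4)*conj(1) + 1*(-2)*conj(-1) + 1*(2 + 2*exp(2*I*pi/3))*conj(1) + 1*(-2)*conj(-1) + 1*(2 + 2*exp(-2*I*pi/3))*conj(1) + 1*(-2)*conj(-1)]
      = (1/6)[(4) + (2) + (2 + 2*exp(2*I*pi/3)) + (2) + (2 + 2*exp(-2*I*pi/3)) + (2)] = 12/6 = 2
  <chi_rho, chi_4> = (1/6)[1*(4)*conj(1) + 1*(-2)*conj(exp(-2*I*pi/3)) + 1*(2 + 2*exp(2*I*pi/3))*conj(exp(2*I*pi/3)) + 1*(-2)*conj(1) + 1*(2 + 2*exp(-2*I*pi/3))*conj(exp(-2*I*pi/3)) + 1*(-2)*conj(exp(2*I*pi/3))]
      = (1/6)[(4) + (-2*exp(2*I*pi/3)) + (2 + 2*exp(-2*I*pi/3)) + (-2) + (2 + 2*exp(2*I*pi/3)) + (-2*exp(-2*I*pi/3))] = 6/6 = 1
  <chi_rho, chi_5> = (1/6)[1*(4)*conj(1) + 1*(-2)*conj(exp(-I*pi/3)) + 1*(2 + 2*exp(2*I*pi/3))*conj(exp(-2*I*pi/3)) + 1*(-2)*conj(-1) + 1*(2 + 2*exp(-2*I*pi/3))*conj(exp(2*I*pi/3)) + 1*(-2)*conj(exp(I*pi/3))]
      = (1/6)[(4) + (-2*exp(I*pi/3) + exp(-I*pi/3) + exp(2*I*pi/3)) + (-2) + (2) + (-2) + (exp(-2*I*pi/3) + exp(I*pi/3) - 2*exp(-I*pi/3))] = 0/6 = 0
(Exp terms are combined using exp(i*s)*conj(exp(i*t)) = exp(i*(s-t)), and sums of them are collapsed using the identity that for every m > 1 the m distinct m-th roots of unity sum to 0, e.g. 1 + exp(2*I*pi/3) + exp(-2*I*pi/3) = 0.)
Dimension check: dim(rho) = sum (mult * dim) = 0*1 + 1*1 + 0*1 + 2*1 + 1*1 + 0*1 = 4 = chi_rho(e) = 4.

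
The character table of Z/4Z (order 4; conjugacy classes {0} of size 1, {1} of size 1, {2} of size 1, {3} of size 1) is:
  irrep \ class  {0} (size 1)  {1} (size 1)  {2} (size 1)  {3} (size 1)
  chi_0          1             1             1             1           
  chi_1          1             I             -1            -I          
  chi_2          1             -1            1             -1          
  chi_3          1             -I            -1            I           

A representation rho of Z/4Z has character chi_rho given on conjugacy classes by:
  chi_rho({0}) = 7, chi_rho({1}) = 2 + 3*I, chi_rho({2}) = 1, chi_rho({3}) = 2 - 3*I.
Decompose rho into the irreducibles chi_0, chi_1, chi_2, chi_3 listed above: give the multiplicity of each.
Multiplicities: chi_0: 3, chi_1: 3, chi_2: 1, chi_3: 0.

Use <chi_rho, chi> = (1/|G|) sum_C |C| * chi_rho(C) * conj(chi(C)) with |G| = 4 for each irreducible chi in the table:
  <chi_rho, chi_0> = (1/4)[1*(7)*conj(1) + 1*(2 + 3*I)*conj(1) + 1*(1)*conj(1) + 1*(2 - 3*I)*conj(1)]
      = (1/4)[(7) + (2 + 3*I) + (1) + (2 - 3*I)] = 12/4 = 3
  <chi_rho, chi_1> = (1/4)[1*(7)*conj(1) + 1*(2 + 3*I)*conj(I) + 1*(1)*conj(-1) + 1*(2 - 3*I)*conj(-I)]
      = (1/4)[(7) + (3 - 2*I) + (-1) + (3 + 2*I)] = 12/4 = 3
  <chi_rho, chi_2> = (1/4)[1*(7)*conj(1) + 1*(2 + 3*I)*conj(-1) + 1*(1)*conj(1) + 1*(2 - 3*I)*conj(-1)]
      = (1/4)[(7) + (-2 - 3*I) + (1) + (-2 + 3*I)] = 4/4 = 1
  <chi_rho, chi_3> = (1/4)[1*(7)*conj(1) + 1*(2 + 3*I)*conj(-I) + 1*(1)*conj(-1) + 1*(2 - 3*I)*conj(I)]
      = (1/4)[(7) + (-3 + 2*I) + (-1) + (-3 - 2*I)] = 0/4 = 0
(Exp terms are combined using exp(i*s)*conj(exp(i*t)) = exp(i*(s-t)), and sums of them are collapsed using the identity that for every m > 1 the m distinct m-th roots of unity sum to 0, e.g. 1 + exp(2*I*pi/3) + exp(-2*I*pi/3) = 0.)
Dimension check: dim(rho) = sum (mult * dim) = 3*1 + 3*1 + 1*1 + 0*1 = 7 = chi_rho(e) = 7.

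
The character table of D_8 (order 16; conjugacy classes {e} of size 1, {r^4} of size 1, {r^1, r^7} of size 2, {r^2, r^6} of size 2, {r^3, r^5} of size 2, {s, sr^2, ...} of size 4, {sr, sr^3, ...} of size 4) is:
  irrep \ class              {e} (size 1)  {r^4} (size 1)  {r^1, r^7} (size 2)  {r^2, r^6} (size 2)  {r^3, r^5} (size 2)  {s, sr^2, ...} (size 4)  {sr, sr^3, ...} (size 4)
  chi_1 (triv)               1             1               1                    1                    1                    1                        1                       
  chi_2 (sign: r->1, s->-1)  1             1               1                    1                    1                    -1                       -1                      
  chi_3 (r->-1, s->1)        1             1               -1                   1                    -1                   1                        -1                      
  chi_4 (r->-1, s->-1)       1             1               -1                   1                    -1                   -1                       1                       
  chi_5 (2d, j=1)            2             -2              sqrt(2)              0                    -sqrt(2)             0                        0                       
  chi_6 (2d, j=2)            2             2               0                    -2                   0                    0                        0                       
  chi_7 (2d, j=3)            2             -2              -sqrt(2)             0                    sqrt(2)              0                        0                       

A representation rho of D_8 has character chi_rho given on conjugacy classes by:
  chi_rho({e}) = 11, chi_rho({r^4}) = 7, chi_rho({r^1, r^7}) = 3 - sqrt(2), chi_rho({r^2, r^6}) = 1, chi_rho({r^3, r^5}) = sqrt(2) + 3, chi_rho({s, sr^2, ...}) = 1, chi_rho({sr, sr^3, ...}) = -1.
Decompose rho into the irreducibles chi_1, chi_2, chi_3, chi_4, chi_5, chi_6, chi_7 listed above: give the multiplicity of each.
Multiplicities: chi_1: 2, chi_2: 2, chi_3: 1, chi_4: 0, chi_5: 0, chi_6: 2, chi_7: 1.

Argument: Use <chi_rho, chi> = (1/|G|) sum_C |C| * chi_rho(C) * conj(chi(C)) with |G| = 16 for each irreducible chi in the table:
  <chi_rho, chi_1> = (1/16)[1*(11)*conj(1) + 1*(7)*conj(1) + 2*(3 - sqrt(2))*conj(1) + 2*(1)*conj(1) + 2*(sqrt(2) + 3)*conj(1) + 4*(1)*conj(1) + 4*(-1)*conj(1)]
      = (1/16)[(11) + (7) + (6 - 2*sqrt(2)) + (2) + (2*sqrt(2) + 6) + (4) + (-4)] = 32/16 = 2
  <chi_rho, chi_2> = (1/16)[1*(11)*conj(1) + 1*(7)*conj(1) + 2*(3 - sqrt(2))*conj(1) + 2*(1)*conj(1) + 2*(sqrt(2) + 3)*conj(1) + 4*(1)*conj(-1) + 4*(-1)*conj(-1)]
      = (1/16)[(11) + (7) + (6 - 2*sqrt(2)) + (2) + (2*sqrt(2) + 6) + (-4) + (4)] = 32/16 = 2
  <chi_rho, chi_3> = (1/16)[1*(11)*conj(1) + 1*(7)*conj(1) + 2*(3 - sqrt(2))*conj(-1) + 2*(1)*conj(1) + 2*(sqrt(2) + 3)*conj(-1) + 4*(1)*conj(1) + 4*(-1)*conj(-1)]
      = (1/16)[(11) + (7) + (-6 + 2*sqrt(2)) + (2) + (-6 - 2*sqrt(2)) + (4) + (4)] = 16/16 = 1
  <chi_rho, chi_4> = (1/16)[1*(11)*conj(1) + 1*(7)*conj(1) + 2*(3 - sqrt(2))*conj(-1) + 2*(1)*conj(1) + 2*(sqrt(2) + 3)*conj(-1) + 4*(1)*conj(-1) + 4*(-1)*conj(1)]
      = (1/16)[(11) + (7) + (-6 + 2*sqrt(2)) + (2) + (-6 - 2*sqrt(2)) + (-4) + (-4)] = 0/16 = 0
  <chi_rho, chi_5> = (1/16)[1*(11)*conj(2) + 1*(7)*conj(-2) + 2*(3 - sqrt(2))*conj(sqrt(2)) + 2*(1)*conj(0) + 2*(sqrt(2) + 3)*conj(-sqrt(2)) + 4*(1)*conj(0) + 4*(-1)*conj(0)]
      = (1/16)[(22) + (-14) + (-4 + 6*sqrt(2)) + (0) + (-6*sqrt(2) - 4) + (0) + (0)] = 0/16 = 0
  <chi_rho, chi_6> = (1/16)[1*(11)*conj(2) + 1*(7)*conj(2) + 2*(3 - sqrt(2))*conj(0) + 2*(1)*conj(-2) + 2*(sqrt(2) + 3)*conj(0) + 4*(1)*conj(0) + 4*(-1)*conj(0)]
      = (1/16)[(22) + (14) + (0) + (-4) + (0) + (0) + (0)] = 32/16 = 2
  <chi_rho, chi_7> = (1/16)[1*(11)*conj(2) + 1*(7)*conj(-2) + 2*(3 - sqrt(2))*conj(-sqrt(2)) + 2*(1)*conj(0) + 2*(sqrt(2) + 3)*conj(sqrt(2)) + 4*(1)*conj(0) + 4*(-1)*conj(0)]
      = (1/16)[(22) + (-14) + (4 - 6*sqrt(2)) + (0) + (4 + 6*sqrt(2)) + (0) + (0)] = 16/16 = 1
Dimension check: dim(rho) = sum (mult * dim) = 2*1 + 2*1 + 1*1 + 0*1 + 0*2 + 2*2 + 1*2 = 11 = chi_rho(e) = 11.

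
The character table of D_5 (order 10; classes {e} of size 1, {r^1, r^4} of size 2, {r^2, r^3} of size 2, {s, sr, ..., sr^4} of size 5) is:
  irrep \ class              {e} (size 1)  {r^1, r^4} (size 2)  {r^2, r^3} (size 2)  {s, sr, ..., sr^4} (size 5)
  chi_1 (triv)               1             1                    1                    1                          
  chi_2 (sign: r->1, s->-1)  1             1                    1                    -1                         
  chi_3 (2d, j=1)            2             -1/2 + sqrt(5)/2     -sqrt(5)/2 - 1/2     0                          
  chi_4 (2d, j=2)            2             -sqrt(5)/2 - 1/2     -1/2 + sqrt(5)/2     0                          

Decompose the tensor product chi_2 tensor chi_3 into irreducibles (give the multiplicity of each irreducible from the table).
chi_2 tensor chi_3 = chi_3 (all other irreducibles have multiplicity 0).

The character of a tensor product is the pointwise product (chi_2 * chi_3)(C) = chi_2(C) * chi_3(C):
  {e}: (1)*(2), {r^1, r^4}: (1)*(-1/2 + sqrt(5)/2), {r^2, r^3}: (1)*(-sqrt(5)/2 - 1/2), {s, sr, ..., sr^4}: (-1)*(0)
so (chi_2 * chi_3) takes values
  {e} -> 2, {r^1, r^4} -> -1/2 + sqrt(5)/2, {r^2, r^3} -> -sqrt(5)/2 - 1/2, {s, sr, ..., sr^4} -> 0.
Now take the inner product of this character with each irreducible chi from the table, <chi_2*chi_3, chi> = (1/10) sum_C |C| (chi_2*chi_3)(C) conj(chi(C)):
  <chi_2*chi_3, chi_1> = (1/10)[1*(2)*conj(1) + 2*(-1/2 + sqrt(5)/2)*conj(1) + 2*(-sqrt(5)/2 - 1/2)*conj(1) + 5*(0)*conj(1)]
      = (1/10)[(2) + (-1 + sqrt(5)) + (-sqrt(5) - 1) + (0)] = 0/10 = 0
  <chi_2*chi_3, chi_2> = (1/10)[1*(2)*conj(1) + 2*(-1/2 + sqrt(5)/2)*conj(1) + 2*(-sqrt(5)/2 - 1/2)*conj(1) + 5*(0)*conj(-1)]
      = (1/10)[(2) + (-1 + sqrt(5)) + (-sqrt(5) - 1) + (0)] = 0/10 = 0
  <chi_2*chi_3, chi_3> = (1/10)[1*(2)*conj(2) + 2*(-1/2 + sqrt(5)/2)*conj(-1/2 + sqrt(5)/2) + 2*(-sqrt(5)/2 - 1/2)*conj(-sqrt(5)/2 - 1/2) + 5*(0)*conj(0)]
      = (1/10)[(4) + (3 - sqrt(5)) + (sqrt(5) + 3) + (0)] = 10/10 = 1
  <chi_2*chi_3, chi_4> = (1/10)[1*(2)*conj(2) + 2*(-1/2 + sqrt(5)/2)*conj(-sqrt(5)/2 - 1/2) + 2*(-sqrt(5)/2 - 1/2)*conj(-1/2 + sqrt(5)/2) + 5*(0)*conj(0)]
      = (1/10)[(4) + (-2) + (-2) + (0)] = 0/10 = 0
Hence the multiplicities are chi_3: 1. Dimension check: dim(chi_2)*dim(chi_3) = 1*2 = 2 and sum (mult * dim) = 1*2 = 2.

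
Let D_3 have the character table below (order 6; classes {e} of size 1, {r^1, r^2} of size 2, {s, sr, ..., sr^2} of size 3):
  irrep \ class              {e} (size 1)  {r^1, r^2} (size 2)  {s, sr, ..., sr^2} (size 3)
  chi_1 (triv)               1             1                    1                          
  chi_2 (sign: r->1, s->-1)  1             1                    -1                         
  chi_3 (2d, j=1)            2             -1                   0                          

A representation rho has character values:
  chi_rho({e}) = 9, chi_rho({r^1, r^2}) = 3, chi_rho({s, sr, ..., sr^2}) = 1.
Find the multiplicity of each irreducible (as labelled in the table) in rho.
Multiplicities: chi_1: 3, chi_2: 2, chi_3: 2.

Derivation: Use <chi_rho, chi> = (1/|G|) sum_C |C| * chi_rho(C) * conj(chi(C)) with |G| = 6 for each irreducible chi in the table:
  <chi_rho, chi_1> = (1/6)[1*(9)*conj(1) + 2*(3)*conj(1) + 3*(1)*conj(1)]
      = (1/6)[(9) + (6) + (3)] = 18/6 = 3
  <chi_rho, chi_2> = (1/6)[1*(9)*conj(1) + 2*(3)*conj(1) + 3*(1)*conj(-1)]
      = (1/6)[(9) + (6) + (-3)] = 12/6 = 2
  <chi_rho, chi_3> = (1/6)[1*(9)*conj(2) + 2*(3)*conj(-1) + 3*(1)*conj(0)]
      = (1/6)[(18) + (-6) + (0)] = 12/6 = 2
Dimension check: dim(rho) = sum (mult * dim) = 3*1 + 2*1 + 2*2 = 9 = chi_rho(e) = 9.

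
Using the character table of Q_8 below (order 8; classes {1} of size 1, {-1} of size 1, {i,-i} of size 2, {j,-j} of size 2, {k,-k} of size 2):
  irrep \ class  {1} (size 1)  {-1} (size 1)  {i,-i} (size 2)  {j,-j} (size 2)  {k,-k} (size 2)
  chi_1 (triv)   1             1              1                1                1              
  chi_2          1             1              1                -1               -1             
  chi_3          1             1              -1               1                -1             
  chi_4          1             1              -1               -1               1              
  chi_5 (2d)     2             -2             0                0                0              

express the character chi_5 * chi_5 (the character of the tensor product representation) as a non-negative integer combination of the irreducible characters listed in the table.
chi_5 tensor chi_5 = chi_1 + chi_2 + chi_3 + chi_4 (all other irreducibles have multiplicity 0).

Why: The character of a tensor product is the pointwise product (chi_5 * chi_5)(C) = chi_5(C) * chi_5(C):
  {1}: (2)*(2), {-1}: (-2)*(-2), {i,-i}: (0)*(0), {j,-j}: (0)*(0), {k,-k}: (0)*(0)
so (chi_5 * chi_5) takes values
  {1} -> 4, {-1} -> 4, {i,-i} -> 0, {j,-j} -> 0, {k,-k} -> 0.
Now take the inner product of this character with each irreducible chi from the table, <chi_5*chi_5, chi> = (1/8) sum_C |C| (chi_5*chi_5)(C) conj(chi(C)):
  <chi_5*chi_5, chi_1> = (1/8)[1*(4)*conj(1) + 1*(4)*conj(1) + 2*(0)*conj(1) + 2*(0)*conj(1) + 2*(0)*conj(1)]
      = (1/8)[(4) + (4) + (0) + (0) + (0)] = 8/8 = 1
  <chi_5*chi_5, chi_2> = (1/8)[1*(4)*conj(1) + 1*(4)*conj(1) + 2*(0)*conj(1) + 2*(0)*conj(-1) + 2*(0)*conj(-1)]
      = (1/8)[(4) + (4) + (0) + (0) + (0)] = 8/8 = 1
  <chi_5*chi_5, chi_3> = (1/8)[1*(4)*conj(1) + 1*(4)*conj(1) + 2*(0)*conj(-1) + 2*(0)*conj(1) + 2*(0)*conj(-1)]
      = (1/8)[(4) + (4) + (0) + (0) + (0)] = 8/8 = 1
  <chi_5*chi_5, chi_4> = (1/8)[1*(4)*conj(1) + 1*(4)*conj(1) + 2*(0)*conj(-1) + 2*(0)*conj(-1) + 2*(0)*conj(1)]
      = (1/8)[(4) + (4) + (0) + (0) + (0)] = 8/8 = 1
  <chi_5*chi_5, chi_5> = (1/8)[1*(4)*conj(2) + 1*(4)*conj(-2) + 2*(0)*conj(0) + 2*(0)*conj(0) + 2*(0)*conj(0)]
      = (1/8)[(8) + (-8) + (0) + (0) + (0)] = 0/8 = 0
Hence the multiplicities are chi_1: 1, chi_2: 1, chi_3: 1, chi_4: 1. Dimension check: dim(chi_5)*dim(chi_5) = 2*2 = 4 and sum (mult * dim) = 1*1 + 1*1 + 1*1 + 1*1 = 4.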